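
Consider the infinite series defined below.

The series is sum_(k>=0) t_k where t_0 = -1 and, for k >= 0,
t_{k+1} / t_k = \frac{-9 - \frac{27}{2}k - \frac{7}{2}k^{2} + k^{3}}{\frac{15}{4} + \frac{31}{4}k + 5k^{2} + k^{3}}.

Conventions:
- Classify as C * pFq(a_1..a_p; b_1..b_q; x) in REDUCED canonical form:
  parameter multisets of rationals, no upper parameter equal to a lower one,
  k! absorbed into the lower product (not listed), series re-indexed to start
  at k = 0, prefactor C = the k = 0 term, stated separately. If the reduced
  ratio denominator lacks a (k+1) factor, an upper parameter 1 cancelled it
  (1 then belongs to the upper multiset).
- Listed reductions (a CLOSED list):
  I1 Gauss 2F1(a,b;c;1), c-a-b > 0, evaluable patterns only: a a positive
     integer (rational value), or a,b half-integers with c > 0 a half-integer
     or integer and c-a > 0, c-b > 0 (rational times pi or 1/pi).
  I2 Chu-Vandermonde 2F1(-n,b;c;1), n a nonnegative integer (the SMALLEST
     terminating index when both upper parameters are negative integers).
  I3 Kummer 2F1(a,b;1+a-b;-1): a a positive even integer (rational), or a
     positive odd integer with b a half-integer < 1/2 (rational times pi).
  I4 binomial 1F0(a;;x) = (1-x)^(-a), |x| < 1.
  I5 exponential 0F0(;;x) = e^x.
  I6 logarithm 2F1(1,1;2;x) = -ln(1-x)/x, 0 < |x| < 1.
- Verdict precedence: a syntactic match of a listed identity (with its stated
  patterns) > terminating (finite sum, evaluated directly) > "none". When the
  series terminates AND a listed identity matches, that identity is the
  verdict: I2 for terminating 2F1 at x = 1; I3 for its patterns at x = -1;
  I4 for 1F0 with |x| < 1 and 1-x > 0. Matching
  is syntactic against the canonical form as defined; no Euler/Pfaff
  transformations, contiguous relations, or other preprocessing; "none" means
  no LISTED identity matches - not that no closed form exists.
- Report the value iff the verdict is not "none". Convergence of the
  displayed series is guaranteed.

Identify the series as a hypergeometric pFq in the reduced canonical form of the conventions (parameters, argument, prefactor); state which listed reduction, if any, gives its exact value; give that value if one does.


This is -1 * 2F1(-6, 1; \frac{5}{2}; 1) in reduced canonical form. Verdict: this is Chu-Vandermonde (I2) (terminating 2F1 at x = 1 with n = 6, b = 1, c = \frac{5}{2}). Exact value: -\frac{1}{5}.

First insight: from the first term -1: factor the ratio over Q (prefactor -1): negated roots = parameters.
Step ratio: r(k) = 1 * (k-6) (k+1) / [(k+\frac{5}{2}) (k+1)] - rational in k. x = 1; t_0 = -1; negate the roots.


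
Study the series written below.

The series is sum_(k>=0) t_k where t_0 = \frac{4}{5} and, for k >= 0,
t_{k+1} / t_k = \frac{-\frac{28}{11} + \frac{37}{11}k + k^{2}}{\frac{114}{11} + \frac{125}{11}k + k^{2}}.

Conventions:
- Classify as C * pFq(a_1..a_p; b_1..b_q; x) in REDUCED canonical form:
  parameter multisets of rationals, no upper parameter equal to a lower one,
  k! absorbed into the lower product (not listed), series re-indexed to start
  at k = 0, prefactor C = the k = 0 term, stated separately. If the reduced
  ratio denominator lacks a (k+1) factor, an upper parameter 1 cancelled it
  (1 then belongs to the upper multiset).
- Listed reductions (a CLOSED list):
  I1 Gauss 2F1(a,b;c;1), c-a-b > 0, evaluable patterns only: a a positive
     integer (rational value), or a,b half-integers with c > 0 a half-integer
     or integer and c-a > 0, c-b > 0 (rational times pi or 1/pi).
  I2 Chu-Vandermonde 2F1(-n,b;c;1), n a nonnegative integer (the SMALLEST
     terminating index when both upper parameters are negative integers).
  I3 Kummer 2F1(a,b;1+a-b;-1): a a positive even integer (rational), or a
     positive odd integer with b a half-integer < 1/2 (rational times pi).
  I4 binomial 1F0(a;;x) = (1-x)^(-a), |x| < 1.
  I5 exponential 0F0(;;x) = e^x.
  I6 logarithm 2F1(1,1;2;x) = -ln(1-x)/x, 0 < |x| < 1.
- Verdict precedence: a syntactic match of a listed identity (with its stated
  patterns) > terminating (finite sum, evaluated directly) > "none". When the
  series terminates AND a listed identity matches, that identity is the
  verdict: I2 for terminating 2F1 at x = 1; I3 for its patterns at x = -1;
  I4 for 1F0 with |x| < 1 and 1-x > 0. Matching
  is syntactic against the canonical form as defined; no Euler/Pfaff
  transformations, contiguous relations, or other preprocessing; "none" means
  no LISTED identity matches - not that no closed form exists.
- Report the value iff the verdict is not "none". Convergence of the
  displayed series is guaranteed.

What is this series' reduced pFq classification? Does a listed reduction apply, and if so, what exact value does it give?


The tell: x = 1 and factor the ratio over Q (C = 4/5, x = 1): negated roots = parameters.
Ratio: r(k) = 1 * (k-\frac{7}{11}) (k+4) / [(k+\frac{114}{11}) (k+1)] - rational; roots negated = parameters, x = 1, C = \frac{4}{5}.

Classification (C = \frac{4}{5}): 2F1 with upper {-\frac{7}{11}, 4}, lower {\frac{114}{11}}, argument x = 1. Verdict at x = 1: the Gauss summation I1 matches (x = 1: the Gamma ratio telescopes since c-a-b = 7 > 0 and a = 4 in Z>0). Exact value: \frac{42642}{73205}.


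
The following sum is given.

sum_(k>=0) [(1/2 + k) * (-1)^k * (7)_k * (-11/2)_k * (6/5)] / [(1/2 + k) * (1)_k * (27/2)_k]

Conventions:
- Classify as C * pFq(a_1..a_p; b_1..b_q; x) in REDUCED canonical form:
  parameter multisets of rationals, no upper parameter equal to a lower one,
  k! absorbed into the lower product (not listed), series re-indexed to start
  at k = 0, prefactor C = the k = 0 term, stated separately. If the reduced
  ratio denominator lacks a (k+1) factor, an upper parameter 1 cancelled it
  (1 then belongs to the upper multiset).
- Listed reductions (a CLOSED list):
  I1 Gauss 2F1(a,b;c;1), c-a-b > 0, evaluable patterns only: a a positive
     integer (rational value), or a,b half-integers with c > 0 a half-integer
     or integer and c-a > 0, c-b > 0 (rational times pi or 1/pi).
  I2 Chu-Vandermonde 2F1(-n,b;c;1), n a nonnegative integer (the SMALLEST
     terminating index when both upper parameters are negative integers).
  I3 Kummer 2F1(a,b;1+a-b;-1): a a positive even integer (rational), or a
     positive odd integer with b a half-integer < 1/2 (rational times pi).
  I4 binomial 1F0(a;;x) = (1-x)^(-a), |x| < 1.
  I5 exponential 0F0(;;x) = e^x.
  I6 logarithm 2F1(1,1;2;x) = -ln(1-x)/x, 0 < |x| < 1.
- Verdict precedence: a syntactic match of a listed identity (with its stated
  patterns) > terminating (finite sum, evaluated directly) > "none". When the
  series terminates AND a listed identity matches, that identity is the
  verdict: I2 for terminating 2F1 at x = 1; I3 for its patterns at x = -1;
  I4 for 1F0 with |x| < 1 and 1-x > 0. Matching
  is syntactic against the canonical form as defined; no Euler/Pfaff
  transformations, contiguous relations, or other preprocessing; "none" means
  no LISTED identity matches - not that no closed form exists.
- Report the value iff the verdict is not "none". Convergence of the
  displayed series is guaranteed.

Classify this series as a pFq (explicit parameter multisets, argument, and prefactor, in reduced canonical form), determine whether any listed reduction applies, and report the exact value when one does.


At argument -1: a 2F1 with upper {-11/2, 7}, lower {27/2}, scaled by C = 6/5. Verdict (x = -1): Kummer's theorem (I3) applies (x = -1; c = 27/2 equals 1+a-b for upper {-11/2, 7}: listed pattern). Sum: (557732175/134217728) * pi.

First insight: t_0 being 6/5, (1)_k (C = 6/5, x = -1) is k! itself.
Adjacent-term ratio: r(k) = (-1) * (k-11/2) (k+7) / [(k+27/2) (k+1)] - poly over poly, x = (-1) from leading terms; C = 6/5 at k = 0.


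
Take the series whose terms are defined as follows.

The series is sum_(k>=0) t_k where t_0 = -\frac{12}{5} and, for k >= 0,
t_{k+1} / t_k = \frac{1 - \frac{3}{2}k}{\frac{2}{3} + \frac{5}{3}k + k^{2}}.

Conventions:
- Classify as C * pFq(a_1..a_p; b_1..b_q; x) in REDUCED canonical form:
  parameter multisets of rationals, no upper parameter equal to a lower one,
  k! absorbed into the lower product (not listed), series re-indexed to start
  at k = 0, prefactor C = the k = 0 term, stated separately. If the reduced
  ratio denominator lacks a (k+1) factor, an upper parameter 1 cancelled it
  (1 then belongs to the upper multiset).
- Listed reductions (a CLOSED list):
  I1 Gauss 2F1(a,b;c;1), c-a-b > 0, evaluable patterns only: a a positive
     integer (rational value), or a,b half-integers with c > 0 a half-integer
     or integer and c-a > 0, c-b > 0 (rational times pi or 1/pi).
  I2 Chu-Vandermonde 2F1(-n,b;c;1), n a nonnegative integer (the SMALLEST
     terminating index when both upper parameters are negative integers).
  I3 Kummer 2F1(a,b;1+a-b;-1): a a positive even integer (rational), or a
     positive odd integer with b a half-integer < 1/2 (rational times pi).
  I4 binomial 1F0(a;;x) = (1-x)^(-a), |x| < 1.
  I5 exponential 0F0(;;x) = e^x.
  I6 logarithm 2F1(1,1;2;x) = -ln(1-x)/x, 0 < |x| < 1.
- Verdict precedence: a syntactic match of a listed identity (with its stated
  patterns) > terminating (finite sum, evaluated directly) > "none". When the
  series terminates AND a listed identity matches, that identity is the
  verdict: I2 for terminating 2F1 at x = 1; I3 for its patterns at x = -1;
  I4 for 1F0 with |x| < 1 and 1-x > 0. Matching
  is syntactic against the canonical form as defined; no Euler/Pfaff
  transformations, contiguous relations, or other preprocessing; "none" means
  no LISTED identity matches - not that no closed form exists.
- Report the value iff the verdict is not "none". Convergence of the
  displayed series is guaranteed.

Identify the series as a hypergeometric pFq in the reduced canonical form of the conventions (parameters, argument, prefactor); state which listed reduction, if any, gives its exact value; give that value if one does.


At argument -\frac{3}{2}: a 1F1 with upper {-\frac{2}{3}}, lower {\frac{2}{3}}, scaled by C = -\frac{12}{5}. Verdict: none (x = -\frac{3}{2}): each listed identity misses the multisets {-\frac{2}{3}} ; {\frac{2}{3}}.

Key observation: t_0 being -\frac{12}{5}, factor the ratio over Q (C = -12/5, x = -3/2): negated roots = parameters.
Term ratio: r(k) = -\frac{3}{2} * (k-\frac{2}{3}) / [(k+\frac{2}{3}) (k+1)] - rational in k. x = -\frac{3}{2}; t_0 = -\frac{12}{5}; negate the roots.


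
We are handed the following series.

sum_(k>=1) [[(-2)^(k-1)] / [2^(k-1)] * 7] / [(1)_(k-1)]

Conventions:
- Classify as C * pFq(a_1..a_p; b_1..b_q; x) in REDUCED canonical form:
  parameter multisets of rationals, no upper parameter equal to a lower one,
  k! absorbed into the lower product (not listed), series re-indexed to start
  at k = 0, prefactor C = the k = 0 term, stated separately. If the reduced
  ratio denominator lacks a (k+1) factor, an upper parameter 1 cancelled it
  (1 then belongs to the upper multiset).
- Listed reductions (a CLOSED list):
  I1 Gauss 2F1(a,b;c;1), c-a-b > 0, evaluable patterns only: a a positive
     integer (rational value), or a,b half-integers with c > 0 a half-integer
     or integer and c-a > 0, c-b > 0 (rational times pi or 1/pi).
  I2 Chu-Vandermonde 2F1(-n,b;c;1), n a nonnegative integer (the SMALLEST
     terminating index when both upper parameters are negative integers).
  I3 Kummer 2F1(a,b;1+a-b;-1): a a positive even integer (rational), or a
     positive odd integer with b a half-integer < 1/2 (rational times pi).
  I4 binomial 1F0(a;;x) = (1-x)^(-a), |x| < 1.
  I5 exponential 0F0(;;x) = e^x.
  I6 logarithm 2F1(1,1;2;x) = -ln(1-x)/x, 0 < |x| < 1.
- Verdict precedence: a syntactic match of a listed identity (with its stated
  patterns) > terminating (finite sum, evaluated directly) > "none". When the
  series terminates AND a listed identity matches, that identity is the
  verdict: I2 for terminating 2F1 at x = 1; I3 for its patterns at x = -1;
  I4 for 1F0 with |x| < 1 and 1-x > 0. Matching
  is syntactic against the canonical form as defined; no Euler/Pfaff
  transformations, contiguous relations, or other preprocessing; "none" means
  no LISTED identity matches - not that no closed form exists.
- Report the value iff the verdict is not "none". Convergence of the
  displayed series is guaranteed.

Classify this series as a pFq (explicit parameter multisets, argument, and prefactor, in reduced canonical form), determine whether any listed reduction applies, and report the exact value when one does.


With C = 7: the canonical form is 0F0(-; -; -1). Verdict: the exponential series (I5) matches (the 0F0 exponential series at x = -1). Its exact value is 7 * e^(-1).

Key step: x = (-1) and (1)_k (C = 7) is k! itself.
Step ratio: r(k) = (-1) * 1 / [(k+1)] - rational in k. x = (-1); t_0 = 7; negate the roots.


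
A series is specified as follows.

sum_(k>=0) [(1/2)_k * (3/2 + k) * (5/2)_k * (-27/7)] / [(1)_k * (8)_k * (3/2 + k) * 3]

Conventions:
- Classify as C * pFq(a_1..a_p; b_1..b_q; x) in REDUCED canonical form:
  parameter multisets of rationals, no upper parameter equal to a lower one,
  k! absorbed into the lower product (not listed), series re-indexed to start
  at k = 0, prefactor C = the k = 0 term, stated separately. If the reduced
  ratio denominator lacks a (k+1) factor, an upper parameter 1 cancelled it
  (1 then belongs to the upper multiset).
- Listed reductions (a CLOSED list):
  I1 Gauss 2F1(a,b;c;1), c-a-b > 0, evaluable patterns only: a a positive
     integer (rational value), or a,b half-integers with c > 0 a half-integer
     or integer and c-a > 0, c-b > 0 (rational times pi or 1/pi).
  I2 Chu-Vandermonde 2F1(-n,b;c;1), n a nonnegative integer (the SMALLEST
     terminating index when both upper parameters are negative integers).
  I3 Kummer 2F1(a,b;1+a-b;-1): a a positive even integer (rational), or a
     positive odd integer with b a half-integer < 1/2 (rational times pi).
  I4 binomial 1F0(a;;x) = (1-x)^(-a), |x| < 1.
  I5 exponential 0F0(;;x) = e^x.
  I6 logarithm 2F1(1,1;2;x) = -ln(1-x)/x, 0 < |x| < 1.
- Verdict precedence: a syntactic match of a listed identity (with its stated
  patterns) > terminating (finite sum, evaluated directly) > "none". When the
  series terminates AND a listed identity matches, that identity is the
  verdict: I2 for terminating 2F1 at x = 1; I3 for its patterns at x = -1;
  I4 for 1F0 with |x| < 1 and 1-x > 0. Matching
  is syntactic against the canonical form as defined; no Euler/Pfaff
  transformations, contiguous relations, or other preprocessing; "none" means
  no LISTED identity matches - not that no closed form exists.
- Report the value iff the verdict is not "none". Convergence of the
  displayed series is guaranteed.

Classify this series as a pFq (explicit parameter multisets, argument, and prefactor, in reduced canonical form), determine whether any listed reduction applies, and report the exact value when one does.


Structural cue: t_0 being -9/7, (1)_k (prefactor -9/7) is k! itself.
Adjacent-term ratio: r(k) = 1 * (k+1/2) (k+5/2) / [(k+8) (k+1)] ; factor over Q: parameters, x = 1, and C = -9/7.

Reduced: x = 1, 2F1, upper = {1/2, 5/2}, lower = {8}, C = -9/7. Verdict (x = 1): the half-integer Gauss pattern (I1) applies (x = 1; upper {1/2, 5/2} half-integers, c = 8 in the evaluable pattern). Value: (-524288/105105) / pi.


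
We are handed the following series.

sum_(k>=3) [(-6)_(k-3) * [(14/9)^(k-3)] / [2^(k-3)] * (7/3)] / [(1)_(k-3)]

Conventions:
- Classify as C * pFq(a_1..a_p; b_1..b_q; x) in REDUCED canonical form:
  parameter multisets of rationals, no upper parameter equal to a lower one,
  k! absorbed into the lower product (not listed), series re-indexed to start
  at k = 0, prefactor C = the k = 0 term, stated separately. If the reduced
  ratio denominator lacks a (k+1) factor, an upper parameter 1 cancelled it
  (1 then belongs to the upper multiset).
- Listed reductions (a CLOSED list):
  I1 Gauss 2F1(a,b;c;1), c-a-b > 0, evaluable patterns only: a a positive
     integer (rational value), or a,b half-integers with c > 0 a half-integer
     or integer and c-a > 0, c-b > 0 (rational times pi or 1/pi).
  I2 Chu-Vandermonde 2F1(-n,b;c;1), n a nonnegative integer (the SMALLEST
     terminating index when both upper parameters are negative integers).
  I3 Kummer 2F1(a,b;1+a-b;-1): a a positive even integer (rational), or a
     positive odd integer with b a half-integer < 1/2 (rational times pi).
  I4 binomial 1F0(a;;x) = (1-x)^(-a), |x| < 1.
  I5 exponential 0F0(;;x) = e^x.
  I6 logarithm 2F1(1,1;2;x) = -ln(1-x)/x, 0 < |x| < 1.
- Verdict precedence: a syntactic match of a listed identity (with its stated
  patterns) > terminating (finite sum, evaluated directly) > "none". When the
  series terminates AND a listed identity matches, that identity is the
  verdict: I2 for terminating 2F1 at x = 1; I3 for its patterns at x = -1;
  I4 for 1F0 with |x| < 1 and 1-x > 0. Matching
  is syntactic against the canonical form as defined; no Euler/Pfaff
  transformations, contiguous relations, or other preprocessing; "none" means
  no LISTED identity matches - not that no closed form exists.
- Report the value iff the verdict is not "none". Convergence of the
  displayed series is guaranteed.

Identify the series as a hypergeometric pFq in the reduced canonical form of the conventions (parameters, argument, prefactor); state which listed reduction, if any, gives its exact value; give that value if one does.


The tell: from the first term 7/3: the two k-th powers (C = 7/3) combine into one argument.
Term ratio: r(k) = (7/9) * (k-6) / [(k+1)] - rational; roots negated = parameters, x = (7/9), C = 7/3.

Classification (C = 7/3): 1F0 with upper {-6}, lower {-}, argument x = 7/9. Verdict: this is the binomial series (I4) (the 1F0 binomial series: exponent 6, x = 7/9). Its exact value is 448/1594323.


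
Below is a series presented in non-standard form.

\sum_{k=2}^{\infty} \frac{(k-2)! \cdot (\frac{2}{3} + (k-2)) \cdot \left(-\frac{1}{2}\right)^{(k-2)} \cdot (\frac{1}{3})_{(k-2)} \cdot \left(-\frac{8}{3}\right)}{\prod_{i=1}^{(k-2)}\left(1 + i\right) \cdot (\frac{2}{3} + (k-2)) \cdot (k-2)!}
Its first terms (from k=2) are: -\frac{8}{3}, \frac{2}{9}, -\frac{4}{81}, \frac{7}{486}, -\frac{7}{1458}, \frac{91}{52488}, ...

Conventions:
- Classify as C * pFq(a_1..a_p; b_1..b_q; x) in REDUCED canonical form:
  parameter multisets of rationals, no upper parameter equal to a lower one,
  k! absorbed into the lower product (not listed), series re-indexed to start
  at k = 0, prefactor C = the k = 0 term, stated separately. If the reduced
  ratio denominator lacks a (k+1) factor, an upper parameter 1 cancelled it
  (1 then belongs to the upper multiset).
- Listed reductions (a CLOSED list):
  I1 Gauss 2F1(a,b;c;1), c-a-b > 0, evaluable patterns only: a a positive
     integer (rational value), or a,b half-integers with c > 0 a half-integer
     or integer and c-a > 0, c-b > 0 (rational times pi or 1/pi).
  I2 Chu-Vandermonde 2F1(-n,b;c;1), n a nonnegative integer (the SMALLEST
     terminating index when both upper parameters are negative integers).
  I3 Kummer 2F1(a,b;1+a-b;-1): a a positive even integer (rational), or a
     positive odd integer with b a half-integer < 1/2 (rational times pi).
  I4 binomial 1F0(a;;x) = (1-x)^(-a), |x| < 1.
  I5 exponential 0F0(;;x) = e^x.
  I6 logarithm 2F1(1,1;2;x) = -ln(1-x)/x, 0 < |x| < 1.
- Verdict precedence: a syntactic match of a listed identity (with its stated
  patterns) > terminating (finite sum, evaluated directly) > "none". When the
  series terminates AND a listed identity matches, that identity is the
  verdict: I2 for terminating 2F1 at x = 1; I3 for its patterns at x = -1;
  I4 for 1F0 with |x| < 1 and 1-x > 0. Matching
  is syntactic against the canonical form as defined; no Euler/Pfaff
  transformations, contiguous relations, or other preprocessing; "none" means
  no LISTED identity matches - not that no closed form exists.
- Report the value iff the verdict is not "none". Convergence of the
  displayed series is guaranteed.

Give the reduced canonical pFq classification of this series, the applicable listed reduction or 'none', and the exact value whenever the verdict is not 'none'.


The series (x = -\frac{1}{2}) is 2F1: upper {\frac{1}{3}, 1}, lower {2}, prefactor -\frac{8}{3}. Verdict: none. A 2F1 with upper {\frac{1}{3}, 1} fits none of I1-I6 at x = -\frac{1}{2}; the sum runs forever.

Key step: x = -\frac{1}{2} and the lower running product (C = -8/3) is a rising factorial.
Adjacent-term ratio: r(k) = -\frac{1}{2} * (k+\frac{1}{3}) (k+1) / [(k+2) (k+1)] - poly over poly, x = -\frac{1}{2} from leading terms; C = -\frac{8}{3} at k = 0.


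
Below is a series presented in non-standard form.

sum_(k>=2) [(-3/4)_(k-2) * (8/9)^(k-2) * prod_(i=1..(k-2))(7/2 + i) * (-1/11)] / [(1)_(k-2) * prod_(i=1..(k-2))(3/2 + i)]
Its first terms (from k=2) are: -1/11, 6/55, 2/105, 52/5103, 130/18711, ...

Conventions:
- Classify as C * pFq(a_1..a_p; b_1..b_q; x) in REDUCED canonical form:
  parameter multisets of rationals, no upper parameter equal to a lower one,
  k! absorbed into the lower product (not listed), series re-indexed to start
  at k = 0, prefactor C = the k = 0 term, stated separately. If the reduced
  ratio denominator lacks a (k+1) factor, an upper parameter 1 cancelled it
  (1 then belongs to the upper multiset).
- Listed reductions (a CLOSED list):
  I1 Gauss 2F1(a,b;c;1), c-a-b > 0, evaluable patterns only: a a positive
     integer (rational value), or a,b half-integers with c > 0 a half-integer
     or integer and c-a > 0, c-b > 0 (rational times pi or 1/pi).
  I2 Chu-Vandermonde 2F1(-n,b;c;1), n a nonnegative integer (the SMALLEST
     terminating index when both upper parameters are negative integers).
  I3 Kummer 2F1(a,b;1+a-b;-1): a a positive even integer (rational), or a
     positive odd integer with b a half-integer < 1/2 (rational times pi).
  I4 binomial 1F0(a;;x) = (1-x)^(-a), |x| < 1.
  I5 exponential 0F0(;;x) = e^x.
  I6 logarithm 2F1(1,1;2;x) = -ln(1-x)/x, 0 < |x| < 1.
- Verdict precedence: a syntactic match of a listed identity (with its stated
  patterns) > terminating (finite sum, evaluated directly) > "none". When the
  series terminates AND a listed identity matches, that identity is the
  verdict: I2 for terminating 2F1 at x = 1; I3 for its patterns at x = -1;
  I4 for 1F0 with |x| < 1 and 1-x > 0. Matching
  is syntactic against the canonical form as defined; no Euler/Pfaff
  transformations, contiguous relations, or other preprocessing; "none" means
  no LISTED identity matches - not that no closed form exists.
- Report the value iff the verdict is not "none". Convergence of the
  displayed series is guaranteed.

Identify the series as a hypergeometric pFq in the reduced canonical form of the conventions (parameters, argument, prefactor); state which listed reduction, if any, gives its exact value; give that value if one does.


Canonical form: C = -1/11 times 2F1 with upper {-3/4, 9/2}, lower {5/2}, x = 8/9. Verdict: no listed reduction: x = 8/9 and upper {-3/4, 9/2} fail every I1-I6 pattern.

Key step: from the first term -1/11: (1)_k (prefactor -1/11) is k! itself.
Adjacent-term ratio: r(k) = (8/9) * (k-3/4) (k+9/2) / [(k+5/2) (k+1)] ; factor over Q: parameters, x = (8/9), and C = -1/11.


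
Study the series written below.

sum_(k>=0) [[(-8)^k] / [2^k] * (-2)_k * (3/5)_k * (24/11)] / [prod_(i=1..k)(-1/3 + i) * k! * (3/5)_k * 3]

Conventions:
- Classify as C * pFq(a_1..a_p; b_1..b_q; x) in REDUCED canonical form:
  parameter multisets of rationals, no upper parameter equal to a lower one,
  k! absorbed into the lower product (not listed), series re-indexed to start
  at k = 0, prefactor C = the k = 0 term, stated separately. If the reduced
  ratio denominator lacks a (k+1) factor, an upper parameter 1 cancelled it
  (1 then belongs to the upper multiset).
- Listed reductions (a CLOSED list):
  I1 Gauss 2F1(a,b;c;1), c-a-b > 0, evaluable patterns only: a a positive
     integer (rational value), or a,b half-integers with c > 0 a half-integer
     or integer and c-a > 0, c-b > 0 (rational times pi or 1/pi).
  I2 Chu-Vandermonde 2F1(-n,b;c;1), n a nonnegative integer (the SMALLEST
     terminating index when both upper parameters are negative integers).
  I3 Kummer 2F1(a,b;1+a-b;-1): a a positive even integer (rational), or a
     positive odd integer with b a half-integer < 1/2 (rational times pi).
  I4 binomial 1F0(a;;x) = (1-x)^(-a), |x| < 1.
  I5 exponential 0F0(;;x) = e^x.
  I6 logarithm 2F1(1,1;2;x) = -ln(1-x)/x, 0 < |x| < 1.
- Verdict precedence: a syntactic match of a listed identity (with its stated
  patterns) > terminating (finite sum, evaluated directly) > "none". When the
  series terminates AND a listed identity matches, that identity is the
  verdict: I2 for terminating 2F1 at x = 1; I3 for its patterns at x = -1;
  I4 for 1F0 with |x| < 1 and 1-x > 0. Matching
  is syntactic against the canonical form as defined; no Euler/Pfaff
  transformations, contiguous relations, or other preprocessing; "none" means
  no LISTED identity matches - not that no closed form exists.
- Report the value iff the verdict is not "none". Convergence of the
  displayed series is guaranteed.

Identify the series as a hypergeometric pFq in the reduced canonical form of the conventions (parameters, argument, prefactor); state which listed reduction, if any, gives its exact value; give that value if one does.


Reduced: x = -4, 1F1, upper = {-2}, lower = {2/3}, C = 8/11. Verdict: terminating - upper -2 stops the sum at k = 2; the 3 terms are added exactly. Value: 1096/55.

The tell: from the first term 8/11: the two k-th powers (C = 8/11, x = -4) combine into one argument.
Step ratio: r(k) = (-4) * (k-2) / [(k+2/3) (k+1)] - rational in k. x = (-4); t_0 = 8/11; negate the roots.


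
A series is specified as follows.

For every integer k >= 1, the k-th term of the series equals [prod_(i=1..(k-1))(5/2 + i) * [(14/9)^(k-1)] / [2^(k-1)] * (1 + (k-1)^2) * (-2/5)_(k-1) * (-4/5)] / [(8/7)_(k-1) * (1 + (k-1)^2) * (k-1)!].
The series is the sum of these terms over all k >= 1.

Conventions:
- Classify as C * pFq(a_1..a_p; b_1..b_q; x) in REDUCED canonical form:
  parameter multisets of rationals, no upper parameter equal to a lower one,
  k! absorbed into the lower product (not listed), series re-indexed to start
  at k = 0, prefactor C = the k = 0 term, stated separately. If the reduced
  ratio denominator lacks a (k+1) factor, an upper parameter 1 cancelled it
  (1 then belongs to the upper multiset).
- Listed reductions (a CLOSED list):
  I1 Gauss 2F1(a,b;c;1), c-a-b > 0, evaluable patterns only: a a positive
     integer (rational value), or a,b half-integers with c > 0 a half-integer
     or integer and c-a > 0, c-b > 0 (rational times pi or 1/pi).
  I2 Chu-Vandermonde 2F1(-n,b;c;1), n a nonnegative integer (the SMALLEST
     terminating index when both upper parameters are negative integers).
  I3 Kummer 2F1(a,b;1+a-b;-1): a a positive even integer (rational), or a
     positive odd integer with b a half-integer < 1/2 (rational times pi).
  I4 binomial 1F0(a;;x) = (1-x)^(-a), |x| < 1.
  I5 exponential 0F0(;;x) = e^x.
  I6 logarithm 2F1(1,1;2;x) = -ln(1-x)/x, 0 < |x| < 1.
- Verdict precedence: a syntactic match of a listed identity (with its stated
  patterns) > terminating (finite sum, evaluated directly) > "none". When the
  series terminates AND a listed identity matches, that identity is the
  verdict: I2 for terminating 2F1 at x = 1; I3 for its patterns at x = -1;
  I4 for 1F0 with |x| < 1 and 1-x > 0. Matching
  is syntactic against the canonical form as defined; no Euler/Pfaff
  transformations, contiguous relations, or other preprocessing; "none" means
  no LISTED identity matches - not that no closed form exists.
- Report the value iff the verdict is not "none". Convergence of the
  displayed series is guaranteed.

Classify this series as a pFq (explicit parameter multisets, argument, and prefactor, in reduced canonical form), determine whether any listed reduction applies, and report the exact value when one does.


Classification (C = -4/5): 2F1 with upper {-2/5, 7/2}, lower {8/7}, argument x = 7/9. Verdict: none - this 2F1 at x = 7/9 matches no listed pattern, and upper {-2/5, 7/2} holds no stopper.

Key observation: t_0 = -4/5 here, and k^2 + 1 divides numerator and denominator alike; C = -4/5, x = 7/9 after cancelling.
Consecutive-term ratio: r(k) = (7/9) * (k-2/5) (k+7/2) / [(k+8/7) (k+1)] - rational; roots negated = parameters, x = (7/9), C = -4/5.


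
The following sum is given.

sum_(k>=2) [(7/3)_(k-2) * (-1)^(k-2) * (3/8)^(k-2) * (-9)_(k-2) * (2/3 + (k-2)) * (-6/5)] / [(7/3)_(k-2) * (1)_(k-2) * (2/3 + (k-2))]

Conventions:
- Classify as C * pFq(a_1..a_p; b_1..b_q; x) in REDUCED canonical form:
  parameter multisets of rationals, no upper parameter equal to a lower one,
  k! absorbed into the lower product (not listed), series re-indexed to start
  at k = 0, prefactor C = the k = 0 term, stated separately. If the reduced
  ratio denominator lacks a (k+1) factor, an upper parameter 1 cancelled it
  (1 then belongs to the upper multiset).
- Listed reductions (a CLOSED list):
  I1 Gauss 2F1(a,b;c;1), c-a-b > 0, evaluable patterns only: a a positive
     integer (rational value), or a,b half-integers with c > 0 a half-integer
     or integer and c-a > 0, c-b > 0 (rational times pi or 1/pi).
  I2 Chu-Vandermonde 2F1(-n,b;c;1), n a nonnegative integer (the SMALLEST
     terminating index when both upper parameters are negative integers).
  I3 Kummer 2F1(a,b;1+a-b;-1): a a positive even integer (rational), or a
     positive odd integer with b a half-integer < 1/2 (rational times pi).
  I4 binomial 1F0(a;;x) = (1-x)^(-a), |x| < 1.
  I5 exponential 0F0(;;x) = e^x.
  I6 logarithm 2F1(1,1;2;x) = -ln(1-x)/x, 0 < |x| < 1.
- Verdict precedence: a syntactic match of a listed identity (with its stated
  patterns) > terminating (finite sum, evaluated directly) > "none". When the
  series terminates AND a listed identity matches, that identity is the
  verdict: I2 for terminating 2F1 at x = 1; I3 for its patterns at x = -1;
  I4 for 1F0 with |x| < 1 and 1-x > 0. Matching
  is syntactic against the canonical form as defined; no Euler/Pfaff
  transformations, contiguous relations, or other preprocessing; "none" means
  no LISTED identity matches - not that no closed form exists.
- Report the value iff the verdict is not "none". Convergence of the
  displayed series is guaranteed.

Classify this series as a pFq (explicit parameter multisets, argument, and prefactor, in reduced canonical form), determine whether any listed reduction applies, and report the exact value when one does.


The tell: from the first term -6/5: striking the common factor k + 2/3 reduces the term (C = -6/5, x = -3/8).
Ratio: r(k) = (-3/8) * (k-9) / [(k+1)] - poly over poly, x = (-3/8) from leading terms; C = -6/5 at k = 0.

Prefactor -6/5, argument -3/8: 1F0 with upper {-9} over lower {-}. Verdict: the binomial series (I4) applies (the 1F0 binomial series: exponent 9, x = -3/8). Value: -7073843073/335544320.


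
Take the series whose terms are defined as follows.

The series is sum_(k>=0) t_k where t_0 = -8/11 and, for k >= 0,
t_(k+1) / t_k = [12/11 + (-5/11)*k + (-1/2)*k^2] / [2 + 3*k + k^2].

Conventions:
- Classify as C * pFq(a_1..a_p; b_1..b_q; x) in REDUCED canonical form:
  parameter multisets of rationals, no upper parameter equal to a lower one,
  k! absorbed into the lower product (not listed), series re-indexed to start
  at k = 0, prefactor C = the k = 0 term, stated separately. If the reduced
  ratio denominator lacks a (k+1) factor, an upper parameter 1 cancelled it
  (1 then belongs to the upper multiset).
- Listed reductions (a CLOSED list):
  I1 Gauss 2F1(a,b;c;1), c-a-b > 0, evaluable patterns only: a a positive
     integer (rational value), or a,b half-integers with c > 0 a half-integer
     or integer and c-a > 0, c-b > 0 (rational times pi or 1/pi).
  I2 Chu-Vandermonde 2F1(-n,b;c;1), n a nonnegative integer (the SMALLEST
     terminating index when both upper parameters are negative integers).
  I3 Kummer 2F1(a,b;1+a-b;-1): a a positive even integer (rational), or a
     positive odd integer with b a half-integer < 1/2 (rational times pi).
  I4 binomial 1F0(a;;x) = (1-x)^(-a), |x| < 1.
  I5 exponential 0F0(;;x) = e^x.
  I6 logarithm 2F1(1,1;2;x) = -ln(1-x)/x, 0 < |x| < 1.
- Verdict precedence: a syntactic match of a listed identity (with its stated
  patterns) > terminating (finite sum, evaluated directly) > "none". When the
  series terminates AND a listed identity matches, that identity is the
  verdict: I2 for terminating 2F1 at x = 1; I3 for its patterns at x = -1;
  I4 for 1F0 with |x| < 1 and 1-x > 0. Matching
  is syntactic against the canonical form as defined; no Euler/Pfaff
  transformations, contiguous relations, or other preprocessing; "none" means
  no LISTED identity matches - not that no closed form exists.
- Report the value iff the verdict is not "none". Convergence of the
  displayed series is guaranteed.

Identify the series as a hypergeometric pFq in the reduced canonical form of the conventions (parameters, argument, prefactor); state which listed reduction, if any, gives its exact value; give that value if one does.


With C = -8/11: the canonical form is 1F0(-12/11; -; -1/2). Verdict: binomial (I4) fires (the 1F0 binomial series: exponent 12/11, x = -1/2). Its exact value is (-8/11) * (3/2)^(12/11).

Structural cue: t_0 = -8/11 here, and the parameter 2 appears in both the upper and lower lists and cancels.
Term ratio: r(k) = (-1/2) * (k-12/11) / [(k+1)] - rational in k, leading ratio (-1/2); with t_0 = -8/11, classification follows.


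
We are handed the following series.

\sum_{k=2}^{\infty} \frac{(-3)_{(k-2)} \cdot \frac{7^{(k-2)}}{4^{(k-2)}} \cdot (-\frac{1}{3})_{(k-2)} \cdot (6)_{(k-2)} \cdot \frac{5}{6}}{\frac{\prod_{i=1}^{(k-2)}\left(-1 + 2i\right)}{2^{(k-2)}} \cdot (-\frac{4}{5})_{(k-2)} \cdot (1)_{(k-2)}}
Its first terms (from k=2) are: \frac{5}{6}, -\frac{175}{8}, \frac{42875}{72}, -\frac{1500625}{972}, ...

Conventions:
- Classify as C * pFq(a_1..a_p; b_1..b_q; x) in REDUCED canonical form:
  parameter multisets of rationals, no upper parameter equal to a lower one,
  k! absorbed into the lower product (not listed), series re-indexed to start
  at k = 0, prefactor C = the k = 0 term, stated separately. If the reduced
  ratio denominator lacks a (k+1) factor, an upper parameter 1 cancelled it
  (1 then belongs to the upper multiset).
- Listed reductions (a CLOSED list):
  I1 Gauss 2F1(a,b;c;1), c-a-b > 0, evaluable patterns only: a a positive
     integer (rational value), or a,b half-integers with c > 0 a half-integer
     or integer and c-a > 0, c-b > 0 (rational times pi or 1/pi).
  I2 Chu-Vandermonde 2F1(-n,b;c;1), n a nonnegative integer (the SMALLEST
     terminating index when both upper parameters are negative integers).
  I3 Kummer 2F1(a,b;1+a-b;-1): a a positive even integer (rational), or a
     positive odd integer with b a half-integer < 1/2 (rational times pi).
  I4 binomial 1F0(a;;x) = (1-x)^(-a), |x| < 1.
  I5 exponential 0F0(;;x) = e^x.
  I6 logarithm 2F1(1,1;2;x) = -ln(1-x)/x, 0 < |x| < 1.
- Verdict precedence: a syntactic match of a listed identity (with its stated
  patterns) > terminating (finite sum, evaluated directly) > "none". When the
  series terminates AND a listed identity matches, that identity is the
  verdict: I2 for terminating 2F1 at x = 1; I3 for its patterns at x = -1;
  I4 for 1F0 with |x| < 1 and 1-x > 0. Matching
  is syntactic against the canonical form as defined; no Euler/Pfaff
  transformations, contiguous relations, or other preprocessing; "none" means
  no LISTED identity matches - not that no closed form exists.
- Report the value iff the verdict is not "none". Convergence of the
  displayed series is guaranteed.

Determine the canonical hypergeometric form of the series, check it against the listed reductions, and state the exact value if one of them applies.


Classification (C = \frac{5}{6}): 3F2 with upper {-3, -\frac{1}{3}, 6}, lower {-\frac{4}{5}, \frac{1}{2}}, argument x = \frac{7}{4}. Verdict: terminating - upper parameter -3 makes this a finite sum (last index 3), evaluated exactly. Its exact value is -\frac{942265}{972}.

Structural cue: with t_0 = \frac{5}{6}, the two geometric factors (prefactor 5/6) combine into one argument.
Step ratio: r(k) = \frac{7}{4} * (k-3) (k-\frac{1}{3}) (k+6) / [(k-\frac{4}{5}) (k+\frac{1}{2}) (k+1)] - rational in k, leading ratio \frac{7}{4}; with t_0 = \frac{5}{6}, classification follows.


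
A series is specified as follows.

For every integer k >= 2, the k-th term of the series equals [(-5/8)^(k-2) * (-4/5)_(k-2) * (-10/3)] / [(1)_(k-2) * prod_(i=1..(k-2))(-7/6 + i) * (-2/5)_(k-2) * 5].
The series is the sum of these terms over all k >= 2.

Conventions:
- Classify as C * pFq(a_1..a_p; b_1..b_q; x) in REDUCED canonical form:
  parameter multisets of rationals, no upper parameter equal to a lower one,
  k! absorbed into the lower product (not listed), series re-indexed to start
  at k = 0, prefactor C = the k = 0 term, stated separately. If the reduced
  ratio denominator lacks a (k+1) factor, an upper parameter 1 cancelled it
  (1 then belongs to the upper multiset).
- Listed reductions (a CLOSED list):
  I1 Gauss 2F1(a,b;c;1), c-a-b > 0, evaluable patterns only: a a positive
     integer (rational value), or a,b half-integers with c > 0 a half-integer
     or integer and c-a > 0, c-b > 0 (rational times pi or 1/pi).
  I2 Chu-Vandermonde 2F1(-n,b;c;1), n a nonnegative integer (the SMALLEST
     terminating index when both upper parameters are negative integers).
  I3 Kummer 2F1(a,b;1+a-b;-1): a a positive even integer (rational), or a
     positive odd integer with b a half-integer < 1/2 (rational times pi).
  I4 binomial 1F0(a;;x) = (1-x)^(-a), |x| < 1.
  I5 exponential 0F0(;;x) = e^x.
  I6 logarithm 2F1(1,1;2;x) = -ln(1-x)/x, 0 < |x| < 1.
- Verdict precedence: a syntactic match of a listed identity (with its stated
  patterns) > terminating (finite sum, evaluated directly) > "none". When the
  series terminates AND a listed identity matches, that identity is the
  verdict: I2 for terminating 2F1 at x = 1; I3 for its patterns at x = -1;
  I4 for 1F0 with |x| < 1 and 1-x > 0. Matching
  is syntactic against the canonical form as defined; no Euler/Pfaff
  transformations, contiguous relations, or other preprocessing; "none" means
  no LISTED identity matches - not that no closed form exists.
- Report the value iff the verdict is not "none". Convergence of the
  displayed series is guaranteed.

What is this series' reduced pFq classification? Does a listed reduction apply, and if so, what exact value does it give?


The series (x = -5/8) is 1F2: upper {-4/5}, lower {-2/5, -1/6}, prefactor -2/3. Verdict: none. Every listed pattern misses the 1F2 form at -5/8, upper {-4/5}.

Key observation: t_0 = -2/3 here, and the constant factors (C = -2/3) combine into one prefactor.
Step ratio: r(k) = (-5/8) * (k-4/5) / [(k-2/5) (k-1/6) (k+1)] - rational in k. x = (-5/8); t_0 = -2/3; negate the roots.


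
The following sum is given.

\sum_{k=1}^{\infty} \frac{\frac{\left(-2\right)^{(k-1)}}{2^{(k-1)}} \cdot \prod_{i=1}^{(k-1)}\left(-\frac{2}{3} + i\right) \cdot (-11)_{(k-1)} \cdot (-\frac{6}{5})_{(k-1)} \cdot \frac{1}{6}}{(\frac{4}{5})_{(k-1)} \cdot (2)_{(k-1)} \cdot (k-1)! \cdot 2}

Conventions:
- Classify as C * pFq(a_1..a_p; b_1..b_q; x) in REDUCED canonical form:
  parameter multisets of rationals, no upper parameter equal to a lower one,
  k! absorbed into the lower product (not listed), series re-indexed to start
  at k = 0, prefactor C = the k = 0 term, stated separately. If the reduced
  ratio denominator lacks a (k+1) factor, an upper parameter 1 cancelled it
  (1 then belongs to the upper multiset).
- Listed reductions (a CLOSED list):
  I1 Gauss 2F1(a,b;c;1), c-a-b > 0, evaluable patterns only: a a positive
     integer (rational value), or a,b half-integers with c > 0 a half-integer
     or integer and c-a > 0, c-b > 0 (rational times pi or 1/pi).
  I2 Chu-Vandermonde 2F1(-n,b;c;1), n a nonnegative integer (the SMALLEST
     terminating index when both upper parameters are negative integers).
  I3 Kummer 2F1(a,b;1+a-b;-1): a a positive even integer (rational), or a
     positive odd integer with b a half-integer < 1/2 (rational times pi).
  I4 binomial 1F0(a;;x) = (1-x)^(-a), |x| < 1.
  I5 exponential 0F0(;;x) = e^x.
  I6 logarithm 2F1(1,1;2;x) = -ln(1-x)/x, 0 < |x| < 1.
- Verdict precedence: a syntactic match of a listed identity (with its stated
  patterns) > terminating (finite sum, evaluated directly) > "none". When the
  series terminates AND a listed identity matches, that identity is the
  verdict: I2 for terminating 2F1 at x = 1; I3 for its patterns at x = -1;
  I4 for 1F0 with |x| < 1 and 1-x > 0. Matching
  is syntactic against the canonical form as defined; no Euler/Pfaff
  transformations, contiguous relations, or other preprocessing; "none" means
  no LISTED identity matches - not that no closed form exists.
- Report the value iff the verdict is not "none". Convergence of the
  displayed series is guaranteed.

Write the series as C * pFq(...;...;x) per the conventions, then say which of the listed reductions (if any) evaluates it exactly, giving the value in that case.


Prefactor \frac{1}{12}, argument -1: 3F2 with upper {-11, -\frac{6}{5}, \frac{1}{3}} over lower {\frac{4}{5}, 2}. Verdict: terminating (-11 upstairs). 12 nonzero terms in all; added directly. Value: -\frac{14873125674119}{609666577037784}.

The tell: x = -1 and the constant factors (C = 1/12) combine into one prefactor.
Term ratio: r(k) = -1 * (k-11) (k-\frac{6}{5}) (k+\frac{1}{3}) / [(k+\frac{4}{5}) (k+2) (k+1)] ; factor over Q: parameters, x = -1, and C = \frac{1}{12}.
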